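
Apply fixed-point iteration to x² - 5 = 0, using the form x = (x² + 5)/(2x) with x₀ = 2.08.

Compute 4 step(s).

Equation: x² - 5 = 0
Fixed-point form: x = (x² + 5)/(2x)
x₀ = 2.08

x_1 = g(2.080000) = 2.241923
x_2 = g(2.241923) = 2.236076
x_3 = g(2.236076) = 2.236068
x_4 = g(2.236068) = 2.236068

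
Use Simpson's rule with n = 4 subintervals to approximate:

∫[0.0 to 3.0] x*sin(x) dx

f(x) = x*sin(x)
a = 0.0, b = 3.0, n = 4
h = (b - a)/n = 0.750000

Simpson's rule: (h/3)[f(x₀) + 4f(x₁) + 2f(x₂) + ... + f(xₙ)]

x_0 = 0.0000, f(x_0) = 0.000000, coefficient = 1
x_1 = 0.7500, f(x_1) = 0.511229, coefficient = 4
x_2 = 1.5000, f(x_2) = 1.496242, coefficient = 2
x_3 = 2.2500, f(x_3) = 1.750665, coefficient = 4
x_4 = 3.0000, f(x_4) = 0.423360, coefficient = 1

I ≈ (0.750000/3) × 12.463420 = 3.115855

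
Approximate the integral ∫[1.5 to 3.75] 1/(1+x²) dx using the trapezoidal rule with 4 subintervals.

f(x) = 1/(1+x²)
a = 1.5, b = 3.75, n = 4
h = (b - a)/n = 0.562500

Trapezoidal rule: (h/2)[f(x₀) + 2f(x₁) + 2f(x₂) + ... + f(xₙ)]

x_0 = 1.5000, f(x_0) = 0.307692, coefficient = 1
x_1 = 2.0625, f(x_1) = 0.190335, coefficient = 2
x_2 = 2.6250, f(x_2) = 0.126733, coefficient = 2
x_3 = 3.1875, f(x_3) = 0.089604, coefficient = 2
x_4 = 3.7500, f(x_4) = 0.066390, coefficient = 1

I ≈ (0.562500/2) × 1.187426 = 0.333964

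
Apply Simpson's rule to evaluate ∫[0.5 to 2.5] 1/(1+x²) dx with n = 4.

f(x) = 1/(1+x²)
a = 0.5, b = 2.5, n = 4
h = (b - a)/n = 0.500000

Simpson's rule: (h/3)[f(x₀) + 4f(x₁) + 2f(x₂) + ... + f(xₙ)]

x_0 = 0.5000, f(x_0) = 0.800000, coefficient = 1
x_1 = 1.0000, f(x_1) = 0.500000, coefficient = 4
x_2 = 1.5000, f(x_2) = 0.307692, coefficient = 2
x_3 = 2.0000, f(x_3) = 0.200000, coefficient = 4
x_4 = 2.5000, f(x_4) = 0.137931, coefficient = 1

I ≈ (0.500000/3) × 4.353316 = 0.725553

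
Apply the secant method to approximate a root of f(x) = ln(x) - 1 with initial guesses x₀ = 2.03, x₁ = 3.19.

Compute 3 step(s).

f(x) = ln(x) - 1
x₀ = 2.03, x₁ = 3.19

Secant formula: x_{n+1} = x_n - f(x_n)(x_n - x_{n-1})/(f(x_n) - f(x_{n-1}))

Iteration 1:
  f(2.030000) = -0.291964
  f(3.190000) = 0.160021
  x_2 = 3.190000 - 0.160021×(3.190000 - 2.030000)/(0.160021 - (-0.291964))
       = 2.779313
Iteration 2:
  f(3.190000) = 0.160021
  f(2.779313) = 0.022204
  x_3 = 2.779313 - 0.022204×(2.779313 - 3.190000)/(0.022204 - 0.160021)
       = 2.713147
Iteration 3:
  f(2.779313) = 0.022204
  f(2.713147) = -0.001891
  x_4 = 2.713147 - (-0.001891)×(2.713147 - 2.779313)/(-0.001891 - 0.022204)
       = 2.718339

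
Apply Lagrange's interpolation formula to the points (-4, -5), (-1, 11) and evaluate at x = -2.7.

Lagrange interpolation formula:
P(x) = Σ yᵢ × Lᵢ(x)
where Lᵢ(x) = Π_{j≠i} (x - xⱼ)/(xᵢ - xⱼ)

L_0(-2.7) = (-2.7 - (-1))/(-4 - (-1)) = 0.566667
L_1(-2.7) = (-2.7 - (-4))/(-1 - (-4)) = 0.433333

P(-2.7) = (-5)×L_0(-2.7) + 11×L_1(-2.7)
P(-2.7) = 1.933333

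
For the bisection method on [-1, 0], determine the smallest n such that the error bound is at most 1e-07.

We need (b-a)/2^n ≤ 1e-07
(0 - (-1))/2^n ≤ 1e-07
1/2^n ≤ 1e-07
2^n ≥ 10000000
n ≥ log₂(10000000) = 23.25
n ≥ 24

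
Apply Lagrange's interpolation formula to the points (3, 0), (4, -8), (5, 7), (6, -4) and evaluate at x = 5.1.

Lagrange interpolation formula:
P(x) = Σ yᵢ × Lᵢ(x)
where Lᵢ(x) = Π_{j≠i} (x - xⱼ)/(xᵢ - xⱼ)

L_0(5.1) = (5.1 - 4)/(3 - 4) × (5.1 - 5)/(3 - 5) × (5.1 - 6)/(3 - 6) = 0.016500
L_1(5.1) = (5.1 - 3)/(4 - 3) × (5.1 - 5)/(4 - 5) × (5.1 - 6)/(4 - 6) = -0.094500
L_2(5.1) = (5.1 - 3)/(5 - 3) × (5.1 - 4)/(5 - 4) × (5.1 - 6)/(5 - 6) = 1.039500
L_3(5.1) = (5.1 - 3)/(6 - 3) × (5.1 - 4)/(6 - 4) × (5.1 - 5)/(6 - 5) = 0.038500

P(5.1) = 0×L_0(5.1) + (-8)×L_1(5.1) + 7×L_2(5.1) + (-4)×L_3(5.1)
P(5.1) = 7.878500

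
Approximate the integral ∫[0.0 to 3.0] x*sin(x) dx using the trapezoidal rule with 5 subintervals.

f(x) = x*sin(x)
a = 0.0, b = 3.0, n = 5
h = (b - a)/n = 0.600000

Trapezoidal rule: (h/2)[f(x₀) + 2f(x₁) + 2f(x₂) + ... + f(xₙ)]

x_0 = 0.0000, f(x_0) = 0.000000, coefficient = 1
x_1 = 0.6000, f(x_1) = 0.338785, coefficient = 2
x_2 = 1.2000, f(x_2) = 1.118447, coefficient = 2
x_3 = 1.8000, f(x_3) = 1.752926, coefficient = 2
x_4 = 2.4000, f(x_4) = 1.621112, coefficient = 2
x_5 = 3.0000, f(x_5) = 0.423360, coefficient = 1

I ≈ (0.600000/2) × 10.085900 = 3.025770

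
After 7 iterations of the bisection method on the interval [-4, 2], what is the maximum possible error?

Bisection error bound: |error| ≤ (b-a)/2^n
|error| ≤ (2 - (-4))/2^7 = 6/2^7
|error| ≤ 0.0468750000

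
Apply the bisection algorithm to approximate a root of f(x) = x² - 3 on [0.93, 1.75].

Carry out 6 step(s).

f(x) = x² - 3
Initial interval: [0.93, 1.75]

Iteration 1:
  c_1 = (0.930000 + 1.750000)/2 = 1.340000
  f(c_1) = f(1.340000) = -1.204400
  f(a) × f(c) ≥ 0, new interval: [1.340000, 1.750000]
Iteration 2:
  c_2 = (1.340000 + 1.750000)/2 = 1.545000
  f(c_2) = f(1.545000) = -0.612975
  f(a) × f(c) ≥ 0, new interval: [1.545000, 1.750000]
Iteration 3:
  c_3 = (1.545000 + 1.750000)/2 = 1.647500
  f(c_3) = f(1.647500) = -0.285744
  f(a) × f(c) ≥ 0, new interval: [1.647500, 1.750000]
Iteration 4:
  c_4 = (1.647500 + 1.750000)/2 = 1.698750
  f(c_4) = f(1.698750) = -0.114248
  f(a) × f(c) ≥ 0, new interval: [1.698750, 1.750000]
Iteration 5:
  c_5 = (1.698750 + 1.750000)/2 = 1.724375
  f(c_5) = f(1.724375) = -0.026531
  f(a) × f(c) ≥ 0, new interval: [1.724375, 1.750000]
Iteration 6:
  c_6 = (1.724375 + 1.750000)/2 = 1.737188
  f(c_6) = f(1.737188) = 0.017820
  f(a) × f(c) < 0, new interval: [1.724375, 1.737188]

After 6 iteration(s), the approximation is c_6 = 1.737188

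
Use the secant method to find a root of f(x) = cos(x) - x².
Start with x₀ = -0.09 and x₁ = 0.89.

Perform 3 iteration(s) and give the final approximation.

f(x) = cos(x) - x²
x₀ = -0.09, x₁ = 0.89

Secant formula: x_{n+1} = x_n - f(x_n)(x_n - x_{n-1})/(f(x_n) - f(x_{n-1}))

Iteration 1:
  f(-0.090000) = 0.987853
  f(0.890000) = -0.162688
  x_2 = 0.890000 - (-0.162688)×(0.890000 - (-0.090000))/(-0.162688 - 0.987853)
       = 0.751427
Iteration 2:
  f(0.890000) = -0.162688
  f(0.751427) = 0.166074
  x_3 = 0.751427 - 0.166074×(0.751427 - 0.890000)/(0.166074 - (-0.162688))
       = 0.821427
Iteration 3:
  f(0.751427) = 0.166074
  f(0.821427) = 0.006435
  x_4 = 0.821427 - 0.006435×(0.821427 - 0.751427)/(0.006435 - 0.166074)
       = 0.824249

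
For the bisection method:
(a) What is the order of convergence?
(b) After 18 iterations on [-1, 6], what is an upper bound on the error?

(a) Bisection has linear (order 1) convergence; the error is halved each step.

(b) Error bound = (b-a)/2^n = (6 - (-1))/2^{18}
    = 7/2^{18}

(a) 1 (linear); (b) error ≤ 2.67e-05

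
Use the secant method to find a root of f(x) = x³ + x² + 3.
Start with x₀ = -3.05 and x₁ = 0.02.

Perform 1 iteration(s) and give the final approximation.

f(x) = x³ + x² + 3
x₀ = -3.05, x₁ = 0.02

Secant formula: x_{n+1} = x_n - f(x_n)(x_n - x_{n-1})/(f(x_n) - f(x_{n-1}))

Iteration 1:
  f(-3.050000) = -16.070125
  f(0.020000) = 3.000408
  x_2 = 0.020000 - 3.000408×(0.020000 - (-3.050000))/(3.000408 - (-16.070125))
       = -0.463010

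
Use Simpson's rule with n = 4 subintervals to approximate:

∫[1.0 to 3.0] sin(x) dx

f(x) = sin(x)
a = 1.0, b = 3.0, n = 4
h = (b - a)/n = 0.500000

Simpson's rule: (h/3)[f(x₀) + 4f(x₁) + 2f(x₂) + ... + f(xₙ)]

x_0 = 1.0000, f(x_0) = 0.841471, coefficient = 1
x_1 = 1.5000, f(x_1) = 0.997495, coefficient = 4
x_2 = 2.0000, f(x_2) = 0.909297, coefficient = 2
x_3 = 2.5000, f(x_3) = 0.598472, coefficient = 4
x_4 = 3.0000, f(x_4) = 0.141120, coefficient = 1

I ≈ (0.500000/3) × 9.185054 = 1.530842
Exact value: 1.530295
Error: 0.000548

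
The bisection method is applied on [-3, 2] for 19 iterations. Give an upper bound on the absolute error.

Bisection error bound: |error| ≤ (b-a)/2^n
|error| ≤ (2 - (-3))/2^19 = 5/2^19
|error| ≤ 0.0000095367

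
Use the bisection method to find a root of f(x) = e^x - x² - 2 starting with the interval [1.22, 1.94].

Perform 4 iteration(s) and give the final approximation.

f(x) = e^x - x² - 2
Initial interval: [1.22, 1.94]

Iteration 1:
  c_1 = (1.220000 + 1.940000)/2 = 1.580000
  f(c_1) = f(1.580000) = 0.358556
  f(a) × f(c) < 0, new interval: [1.220000, 1.580000]
Iteration 2:
  c_2 = (1.220000 + 1.580000)/2 = 1.400000
  f(c_2) = f(1.400000) = 0.095200
  f(a) × f(c) < 0, new interval: [1.220000, 1.400000]
Iteration 3:
  c_3 = (1.220000 + 1.400000)/2 = 1.310000
  f(c_3) = f(1.310000) = -0.009926
  f(a) × f(c) ≥ 0, new interval: [1.310000, 1.400000]
Iteration 4:
  c_4 = (1.310000 + 1.400000)/2 = 1.355000
  f(c_4) = f(1.355000) = 0.040736
  f(a) × f(c) < 0, new interval: [1.310000, 1.355000]

After 4 iteration(s), the approximation is c_4 = 1.355000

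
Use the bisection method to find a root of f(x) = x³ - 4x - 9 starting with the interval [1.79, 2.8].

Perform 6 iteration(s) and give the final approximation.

f(x) = x³ - 4x - 9
Initial interval: [1.79, 2.8]

Iteration 1:
  c_1 = (1.790000 + 2.800000)/2 = 2.295000
  f(c_1) = f(2.295000) = -6.092178
  f(a) × f(c) ≥ 0, new interval: [2.295000, 2.800000]
Iteration 2:
  c_2 = (2.295000 + 2.800000)/2 = 2.547500
  f(c_2) = f(2.547500) = -2.657346
  f(a) × f(c) ≥ 0, new interval: [2.547500, 2.800000]
Iteration 3:
  c_3 = (2.547500 + 2.800000)/2 = 2.673750
  f(c_3) = f(2.673750) = -0.580524
  f(a) × f(c) ≥ 0, new interval: [2.673750, 2.800000]
Iteration 4:
  c_4 = (2.673750 + 2.800000)/2 = 2.736875
  f(c_4) = f(2.736875) = 0.553020
  f(a) × f(c) < 0, new interval: [2.673750, 2.736875]
Iteration 5:
  c_5 = (2.673750 + 2.736875)/2 = 2.705312
  f(c_5) = f(2.705312) = -0.021837
  f(a) × f(c) ≥ 0, new interval: [2.705312, 2.736875]
Iteration 6:
  c_6 = (2.705312 + 2.736875)/2 = 2.721094
  f(c_6) = f(2.721094) = 0.263559
  f(a) × f(c) < 0, new interval: [2.705312, 2.721094]

After 6 iteration(s), the approximation is c_6 = 2.721094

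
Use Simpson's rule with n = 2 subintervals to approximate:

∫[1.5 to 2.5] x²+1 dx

f(x) = x²+1
a = 1.5, b = 2.5, n = 2
h = (b - a)/n = 0.500000

Simpson's rule: (h/3)[f(x₀) + 4f(x₁) + 2f(x₂) + ... + f(xₙ)]

x_0 = 1.5000, f(x_0) = 3.250000, coefficient = 1
x_1 = 2.0000, f(x_1) = 5.000000, coefficient = 4
x_2 = 2.5000, f(x_2) = 7.250000, coefficient = 1

I ≈ (0.500000/3) × 30.500000 = 5.083333
Exact value: 5.083333
Error: 0.000000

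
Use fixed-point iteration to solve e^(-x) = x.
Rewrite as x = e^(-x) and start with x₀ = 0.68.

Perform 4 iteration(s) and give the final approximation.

Equation: e^(-x) = x
Fixed-point form: x = e^(-x)
x₀ = 0.68

x_1 = g(0.680000) = 0.506617
x_2 = g(0.506617) = 0.602531
x_3 = g(0.602531) = 0.547425
x_4 = g(0.547425) = 0.578438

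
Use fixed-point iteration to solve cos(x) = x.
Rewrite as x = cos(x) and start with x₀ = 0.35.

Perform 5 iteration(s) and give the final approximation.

Equation: cos(x) = x
Fixed-point form: x = cos(x)
x₀ = 0.35

x_1 = g(0.350000) = 0.939373
x_2 = g(0.939373) = 0.590294
x_3 = g(0.590294) = 0.830777
x_4 = g(0.830777) = 0.674302
x_5 = g(0.674302) = 0.781143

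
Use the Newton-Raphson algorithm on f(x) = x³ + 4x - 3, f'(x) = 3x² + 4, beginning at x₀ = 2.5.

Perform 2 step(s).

f(x) = x³ + 4x - 3
f'(x) = 3x² + 4
x₀ = 2.5

Newton-Raphson formula: x_{n+1} = x_n - f(x_n)/f'(x_n)

Iteration 1:
  f(2.500000) = 22.625000
  f'(2.500000) = 22.750000
  x_1 = 2.500000 - 22.625000/22.750000 = 1.505495
Iteration 2:
  f(1.505495) = 6.434202
  f'(1.505495) = 10.799541
  x_2 = 1.505495 - 6.434202/10.799541 = 0.909710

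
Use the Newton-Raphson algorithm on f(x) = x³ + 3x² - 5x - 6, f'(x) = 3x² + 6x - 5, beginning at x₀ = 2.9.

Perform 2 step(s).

f(x) = x³ + 3x² - 5x - 6
f'(x) = 3x² + 6x - 5
x₀ = 2.9

Newton-Raphson formula: x_{n+1} = x_n - f(x_n)/f'(x_n)

Iteration 1:
  f(2.900000) = 29.119000
  f'(2.900000) = 37.630000
  x_1 = 2.900000 - 29.119000/37.630000 = 2.126176
Iteration 2:
  f(2.126176) = 6.542635
  f'(2.126176) = 21.318928
  x_2 = 2.126176 - 6.542635/21.318928 = 1.819283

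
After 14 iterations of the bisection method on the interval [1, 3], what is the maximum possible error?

Bisection error bound: |error| ≤ (b-a)/2^n
|error| ≤ (3 - 1)/2^14 = 2/2^14
|error| ≤ 0.0001220703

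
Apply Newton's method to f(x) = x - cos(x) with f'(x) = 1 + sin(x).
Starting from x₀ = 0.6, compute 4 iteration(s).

f(x) = x - cos(x)
f'(x) = 1 + sin(x)
x₀ = 0.6

Newton-Raphson formula: x_{n+1} = x_n - f(x_n)/f'(x_n)

Iteration 1:
  f(0.600000) = -0.225336
  f'(0.600000) = 1.564642
  x_1 = 0.600000 - (-0.225336)/1.564642 = 0.744017
Iteration 2:
  f(0.744017) = 0.008264
  f'(0.744017) = 1.677249
  x_2 = 0.744017 - 0.008264/1.677249 = 0.739090
Iteration 3:
  f(0.739090) = 0.000009
  f'(0.739090) = 1.673616
  x_3 = 0.739090 - 0.000009/1.673616 = 0.739085
Iteration 4:
  f(0.739085) = 0.000000
  f'(0.739085) = 1.673612
  x_4 = 0.739085 - 0.000000/1.673612 = 0.739085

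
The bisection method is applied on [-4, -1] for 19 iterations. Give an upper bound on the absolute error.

Bisection error bound: |error| ≤ (b-a)/2^n
|error| ≤ (-1 - (-4))/2^19 = 3/2^19
|error| ≤ 0.0000057220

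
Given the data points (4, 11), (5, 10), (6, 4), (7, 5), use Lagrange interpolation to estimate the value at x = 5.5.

Lagrange interpolation formula:
P(x) = Σ yᵢ × Lᵢ(x)
where Lᵢ(x) = Π_{j≠i} (x - xⱼ)/(xᵢ - xⱼ)

L_0(5.5) = (5.5 - 5)/(4 - 5) × (5.5 - 6)/(4 - 6) × (5.5 - 7)/(4 - 7) = -0.062500
L_1(5.5) = (5.5 - 4)/(5 - 4) × (5.5 - 6)/(5 - 6) × (5.5 - 7)/(5 - 7) = 0.562500
L_2(5.5) = (5.5 - 4)/(6 - 4) × (5.5 - 5)/(6 - 5) × (5.5 - 7)/(6 - 7) = 0.562500
L_3(5.5) = (5.5 - 4)/(7 - 4) × (5.5 - 5)/(7 - 5) × (5.5 - 6)/(7 - 6) = -0.062500

P(5.5) = 11×L_0(5.5) + 10×L_1(5.5) + 4×L_2(5.5) + 5×L_3(5.5)
P(5.5) = 6.875000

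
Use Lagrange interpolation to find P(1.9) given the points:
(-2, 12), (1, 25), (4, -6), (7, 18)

Lagrange interpolation formula:
P(x) = Σ yᵢ × Lᵢ(x)
where Lᵢ(x) = Π_{j≠i} (x - xⱼ)/(xᵢ - xⱼ)

L_0(1.9) = (1.9 - 1)/(-2 - 1) × (1.9 - 4)/(-2 - 4) × (1.9 - 7)/(-2 - 7) = -0.059500
L_1(1.9) = (1.9 - (-2))/(1 - (-2)) × (1.9 - 4)/(1 - 4) × (1.9 - 7)/(1 - 7) = 0.773500
L_2(1.9) = (1.9 - (-2))/(4 - (-2)) × (1.9 - 1)/(4 - 1) × (1.9 - 7)/(4 - 7) = 0.331500
L_3(1.9) = (1.9 - (-2))/(7 - (-2)) × (1.9 - 1)/(7 - 1) × (1.9 - 4)/(7 - 4) = -0.045500

P(1.9) = 12×L_0(1.9) + 25×L_1(1.9) + (-6)×L_2(1.9) + 18×L_3(1.9)
P(1.9) = 15.815500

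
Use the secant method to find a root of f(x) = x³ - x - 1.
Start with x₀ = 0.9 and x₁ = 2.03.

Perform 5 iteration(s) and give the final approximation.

f(x) = x³ - x - 1
x₀ = 0.9, x₁ = 2.03

Secant formula: x_{n+1} = x_n - f(x_n)(x_n - x_{n-1})/(f(x_n) - f(x_{n-1}))

Iteration 1:
  f(0.900000) = -1.171000
  f(2.030000) = 5.335427
  x_2 = 2.030000 - 5.335427×(2.030000 - 0.900000)/(5.335427 - (-1.171000))
       = 1.103373
Iteration 2:
  f(2.030000) = 5.335427
  f(1.103373) = -0.760092
  x_3 = 1.103373 - (-0.760092)×(1.103373 - 2.030000)/(-0.760092 - 5.335427)
       = 1.218920
Iteration 3:
  f(1.103373) = -0.760092
  f(1.218920) = -0.407889
  x_4 = 1.218920 - (-0.407889)×(1.218920 - 1.103373)/(-0.407889 - (-0.760092))
       = 1.352737
Iteration 4:
  f(1.218920) = -0.407889
  f(1.352737) = 0.122632
  x_5 = 1.352737 - 0.122632×(1.352737 - 1.218920)/(0.122632 - (-0.407889))
       = 1.321805
Iteration 5:
  f(1.352737) = 0.122632
  f(1.321805) = -0.012391
  x_6 = 1.321805 - (-0.012391)×(1.321805 - 1.352737)/(-0.012391 - 0.122632)
       = 1.324643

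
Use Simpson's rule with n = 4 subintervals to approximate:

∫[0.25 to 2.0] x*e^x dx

f(x) = x*e^x
a = 0.25, b = 2.0, n = 4
h = (b - a)/n = 0.437500

Simpson's rule: (h/3)[f(x₀) + 4f(x₁) + 2f(x₂) + ... + f(xₙ)]

x_0 = 0.2500, f(x_0) = 0.321006, coefficient = 1
x_1 = 0.6875, f(x_1) = 1.367257, coefficient = 4
x_2 = 1.1250, f(x_2) = 3.465244, coefficient = 2
x_3 = 1.5625, f(x_3) = 7.454271, coefficient = 4
x_4 = 2.0000, f(x_4) = 14.778112, coefficient = 1

I ≈ (0.437500/3) × 57.315717 = 8.358542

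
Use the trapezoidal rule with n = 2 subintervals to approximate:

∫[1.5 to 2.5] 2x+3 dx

f(x) = 2x+3
a = 1.5, b = 2.5, n = 2
h = (b - a)/n = 0.500000

Trapezoidal rule: (h/2)[f(x₀) + 2f(x₁) + 2f(x₂) + ... + f(xₙ)]

x_0 = 1.5000, f(x_0) = 6.000000, coefficient = 1
x_1 = 2.0000, f(x_1) = 7.000000, coefficient = 2
x_2 = 2.5000, f(x_2) = 8.000000, coefficient = 1

I ≈ (0.500000/2) × 28.000000 = 7.000000
Exact value: 7.000000
Error: 0.000000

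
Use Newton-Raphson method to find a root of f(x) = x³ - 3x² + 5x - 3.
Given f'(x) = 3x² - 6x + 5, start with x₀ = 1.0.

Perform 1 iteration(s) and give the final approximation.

f(x) = x³ - 3x² + 5x - 3
f'(x) = 3x² - 6x + 5
x₀ = 1.0

Newton-Raphson formula: x_{n+1} = x_n - f(x_n)/f'(x_n)

Iteration 1:
  f(1.000000) = 0.000000
  f'(1.000000) = 2.000000
  x_1 = 1.000000 - 0.000000/2.000000 = 1.000000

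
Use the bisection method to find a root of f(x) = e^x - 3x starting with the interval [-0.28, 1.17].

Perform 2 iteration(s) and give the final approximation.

f(x) = e^x - 3x
Initial interval: [-0.28, 1.17]

Iteration 1:
  c_1 = (-0.280000 + 1.170000)/2 = 0.445000
  f(c_1) = f(0.445000) = 0.225490
  f(a) × f(c) ≥ 0, new interval: [0.445000, 1.170000]
Iteration 2:
  c_2 = (0.445000 + 1.170000)/2 = 0.807500
  f(c_2) = f(0.807500) = -0.180205
  f(a) × f(c) < 0, new interval: [0.445000, 0.807500]

After 2 iteration(s), the approximation is c_2 = 0.807500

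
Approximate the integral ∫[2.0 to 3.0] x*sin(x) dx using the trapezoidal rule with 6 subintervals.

f(x) = x*sin(x)
a = 2.0, b = 3.0, n = 6
h = (b - a)/n = 0.166667

Trapezoidal rule: (h/2)[f(x₀) + 2f(x₁) + 2f(x₂) + ... + f(xₙ)]

x_0 = 2.0000, f(x_0) = 1.818595, coefficient = 1
x_1 = 2.1667, f(x_1) = 1.793264, coefficient = 2
x_2 = 2.3333, f(x_2) = 1.687200, coefficient = 2
x_3 = 2.5000, f(x_3) = 1.496180, coefficient = 2
x_4 = 2.6667, f(x_4) = 1.219394, coefficient = 2
x_5 = 2.8333, f(x_5) = 0.859635, coefficient = 2
x_6 = 3.0000, f(x_6) = 0.423360, coefficient = 1

I ≈ (0.166667/2) × 16.353301 = 1.362775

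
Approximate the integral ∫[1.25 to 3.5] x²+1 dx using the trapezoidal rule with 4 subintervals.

f(x) = x²+1
a = 1.25, b = 3.5, n = 4
h = (b - a)/n = 0.562500

Trapezoidal rule: (h/2)[f(x₀) + 2f(x₁) + 2f(x₂) + ... + f(xₙ)]

x_0 = 1.2500, f(x_0) = 2.562500, coefficient = 1
x_1 = 1.8125, f(x_1) = 4.285156, coefficient = 2
x_2 = 2.3750, f(x_2) = 6.640625, coefficient = 2
x_3 = 2.9375, f(x_3) = 9.628906, coefficient = 2
x_4 = 3.5000, f(x_4) = 13.250000, coefficient = 1

I ≈ (0.562500/2) × 56.921875 = 16.009277
Exact value: 15.890625
Error: 0.118652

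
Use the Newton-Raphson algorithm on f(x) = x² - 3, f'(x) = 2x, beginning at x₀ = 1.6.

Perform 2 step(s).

f(x) = x² - 3
f'(x) = 2x
x₀ = 1.6

Newton-Raphson formula: x_{n+1} = x_n - f(x_n)/f'(x_n)

Iteration 1:
  f(1.600000) = -0.440000
  f'(1.600000) = 3.200000
  x_1 = 1.600000 - (-0.440000)/3.200000 = 1.737500
Iteration 2:
  f(1.737500) = 0.018906
  f'(1.737500) = 3.475000
  x_2 = 1.737500 - 0.018906/3.475000 = 1.732059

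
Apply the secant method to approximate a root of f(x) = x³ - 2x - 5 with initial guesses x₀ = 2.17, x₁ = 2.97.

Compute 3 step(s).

f(x) = x³ - 2x - 5
x₀ = 2.17, x₁ = 2.97

Secant formula: x_{n+1} = x_n - f(x_n)(x_n - x_{n-1})/(f(x_n) - f(x_{n-1}))

Iteration 1:
  f(2.170000) = 0.878313
  f(2.970000) = 15.258073
  x_2 = 2.970000 - 15.258073×(2.970000 - 2.170000)/(15.258073 - 0.878313)
       = 2.121136
Iteration 2:
  f(2.970000) = 15.258073
  f(2.121136) = 0.301183
  x_3 = 2.121136 - 0.301183×(2.121136 - 2.970000)/(0.301183 - 15.258073)
       = 2.104043
Iteration 3:
  f(2.121136) = 0.301183
  f(2.104043) = 0.106504
  x_4 = 2.104043 - 0.106504×(2.104043 - 2.121136)/(0.106504 - 0.301183)
       = 2.094691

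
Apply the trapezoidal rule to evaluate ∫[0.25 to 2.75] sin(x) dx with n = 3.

f(x) = sin(x)
a = 0.25, b = 2.75, n = 3
h = (b - a)/n = 0.833333

Trapezoidal rule: (h/2)[f(x₀) + 2f(x₁) + 2f(x₂) + ... + f(xₙ)]

x_0 = 0.2500, f(x_0) = 0.247404, coefficient = 1
x_1 = 1.0833, f(x_1) = 0.883524, coefficient = 2
x_2 = 1.9167, f(x_2) = 0.940781, coefficient = 2
x_3 = 2.7500, f(x_3) = 0.381661, coefficient = 1

I ≈ (0.833333/2) × 4.277674 = 1.782364
Exact value: 1.893215
Error: 0.110850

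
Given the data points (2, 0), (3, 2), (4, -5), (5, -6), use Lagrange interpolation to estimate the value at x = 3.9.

Lagrange interpolation formula:
P(x) = Σ yᵢ × Lᵢ(x)
where Lᵢ(x) = Π_{j≠i} (x - xⱼ)/(xᵢ - xⱼ)

L_0(3.9) = (3.9 - 3)/(2 - 3) × (3.9 - 4)/(2 - 4) × (3.9 - 5)/(2 - 5) = -0.016500
L_1(3.9) = (3.9 - 2)/(3 - 2) × (3.9 - 4)/(3 - 4) × (3.9 - 5)/(3 - 5) = 0.104500
L_2(3.9) = (3.9 - 2)/(4 - 2) × (3.9 - 3)/(4 - 3) × (3.9 - 5)/(4 - 5) = 0.940500
L_3(3.9) = (3.9 - 2)/(5 - 2) × (3.9 - 3)/(5 - 3) × (3.9 - 4)/(5 - 4) = -0.028500

P(3.9) = 0×L_0(3.9) + 2×L_1(3.9) + (-5)×L_2(3.9) + (-6)×L_3(3.9)
P(3.9) = -4.322500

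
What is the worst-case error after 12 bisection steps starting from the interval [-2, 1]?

Bisection error bound: |error| ≤ (b-a)/2^n
|error| ≤ (1 - (-2))/2^12 = 3/2^12
|error| ≤ 0.0007324219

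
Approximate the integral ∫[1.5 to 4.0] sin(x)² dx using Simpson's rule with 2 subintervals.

f(x) = sin(x)²
a = 1.5, b = 4.0, n = 2
h = (b - a)/n = 1.250000

Simpson's rule: (h/3)[f(x₀) + 4f(x₁) + 2f(x₂) + ... + f(xₙ)]

x_0 = 1.5000, f(x_0) = 0.994996, coefficient = 1
x_1 = 2.7500, f(x_1) = 0.145665, coefficient = 4
x_2 = 4.0000, f(x_2) = 0.572750, coefficient = 1

I ≈ (1.250000/3) × 2.150407 = 0.896003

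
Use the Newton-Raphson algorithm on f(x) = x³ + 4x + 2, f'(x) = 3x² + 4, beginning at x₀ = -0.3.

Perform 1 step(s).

f(x) = x³ + 4x + 2
f'(x) = 3x² + 4
x₀ = -0.3

Newton-Raphson formula: x_{n+1} = x_n - f(x_n)/f'(x_n)

Iteration 1:
  f(-0.300000) = 0.773000
  f'(-0.300000) = 4.270000
  x_1 = -0.300000 - 0.773000/4.270000 = -0.481030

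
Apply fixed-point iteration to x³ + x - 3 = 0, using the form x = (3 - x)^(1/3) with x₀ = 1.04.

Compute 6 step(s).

Equation: x³ + x - 3 = 0
Fixed-point form: x = (3 - x)^(1/3)
x₀ = 1.04

x_1 = g(1.040000) = 1.251465
x_2 = g(1.251465) = 1.204735
x_3 = g(1.204735) = 1.215373
x_4 = g(1.215373) = 1.212967
x_5 = g(1.212967) = 1.213512
x_6 = g(1.213512) = 1.213389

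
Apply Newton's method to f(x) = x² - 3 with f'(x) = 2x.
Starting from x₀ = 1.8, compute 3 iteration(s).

f(x) = x² - 3
f'(x) = 2x
x₀ = 1.8

Newton-Raphson formula: x_{n+1} = x_n - f(x_n)/f'(x_n)

Iteration 1:
  f(1.800000) = 0.240000
  f'(1.800000) = 3.600000
  x_1 = 1.800000 - 0.240000/3.600000 = 1.733333
Iteration 2:
  f(1.733333) = 0.004444
  f'(1.733333) = 3.466667
  x_2 = 1.733333 - 0.004444/3.466667 = 1.732051
Iteration 3:
  f(1.732051) = 0.000002
  f'(1.732051) = 3.464103
  x_3 = 1.732051 - 0.000002/3.464103 = 1.732051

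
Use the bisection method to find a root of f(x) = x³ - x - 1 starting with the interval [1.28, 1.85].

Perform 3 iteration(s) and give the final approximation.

f(x) = x³ - x - 1
Initial interval: [1.28, 1.85]

Iteration 1:
  c_1 = (1.280000 + 1.850000)/2 = 1.565000
  f(c_1) = f(1.565000) = 1.268037
  f(a) × f(c) < 0, new interval: [1.280000, 1.565000]
Iteration 2:
  c_2 = (1.280000 + 1.565000)/2 = 1.422500
  f(c_2) = f(1.422500) = 0.455938
  f(a) × f(c) < 0, new interval: [1.280000, 1.422500]
Iteration 3:
  c_3 = (1.280000 + 1.422500)/2 = 1.351250
  f(c_3) = f(1.351250) = 0.115966
  f(a) × f(c) < 0, new interval: [1.280000, 1.351250]

After 3 iteration(s), the approximation is c_3 = 1.351250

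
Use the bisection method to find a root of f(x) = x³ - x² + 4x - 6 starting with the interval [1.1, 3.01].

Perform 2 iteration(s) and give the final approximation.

f(x) = x³ - x² + 4x - 6
Initial interval: [1.1, 3.01]

Iteration 1:
  c_1 = (1.100000 + 3.010000)/2 = 2.055000
  f(c_1) = f(2.055000) = 6.675291
  f(a) × f(c) < 0, new interval: [1.100000, 2.055000]
Iteration 2:
  c_2 = (1.100000 + 2.055000)/2 = 1.577500
  f(c_2) = f(1.577500) = 1.747112
  f(a) × f(c) < 0, new interval: [1.100000, 1.577500]

After 2 iteration(s), the approximation is c_2 = 1.577500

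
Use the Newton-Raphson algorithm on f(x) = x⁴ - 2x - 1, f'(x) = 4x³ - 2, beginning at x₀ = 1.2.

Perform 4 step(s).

f(x) = x⁴ - 2x - 1
f'(x) = 4x³ - 2
x₀ = 1.2

Newton-Raphson formula: x_{n+1} = x_n - f(x_n)/f'(x_n)

Iteration 1:
  f(1.200000) = -1.326400
  f'(1.200000) = 4.912000
  x_1 = 1.200000 - (-1.326400)/4.912000 = 1.470033
Iteration 2:
  f(1.470033) = 0.729838
  f'(1.470033) = 10.706937
  x_2 = 1.470033 - 0.729838/10.706937 = 1.401868
Iteration 3:
  f(1.401868) = 0.058405
  f'(1.401868) = 9.019986
  x_3 = 1.401868 - 0.058405/9.019986 = 1.395393
Iteration 4:
  f(1.395393) = 0.000493
  f'(1.395393) = 8.867990
  x_4 = 1.395393 - 0.000493/8.867990 = 1.395337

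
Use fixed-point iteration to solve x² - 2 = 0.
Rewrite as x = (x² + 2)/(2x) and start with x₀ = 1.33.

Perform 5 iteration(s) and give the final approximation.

Equation: x² - 2 = 0
Fixed-point form: x = (x² + 2)/(2x)
x₀ = 1.33

x_1 = g(1.330000) = 1.416880
x_2 = g(1.416880) = 1.414216
x_3 = g(1.414216) = 1.414214
x_4 = g(1.414214) = 1.414214
x_5 = g(1.414214) = 1.414214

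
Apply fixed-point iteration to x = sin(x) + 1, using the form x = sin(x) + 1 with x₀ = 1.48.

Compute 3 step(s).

Equation: x = sin(x) + 1
Fixed-point form: x = sin(x) + 1
x₀ = 1.48

x_1 = g(1.480000) = 1.995881
x_2 = g(1.995881) = 1.911004
x_3 = g(1.911004) = 1.942685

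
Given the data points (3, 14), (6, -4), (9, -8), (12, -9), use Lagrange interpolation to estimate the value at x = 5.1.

Lagrange interpolation formula:
P(x) = Σ yᵢ × Lᵢ(x)
where Lᵢ(x) = Π_{j≠i} (x - xⱼ)/(xᵢ - xⱼ)

L_0(5.1) = (5.1 - 6)/(3 - 6) × (5.1 - 9)/(3 - 9) × (5.1 - 12)/(3 - 12) = 0.149500
L_1(5.1) = (5.1 - 3)/(6 - 3) × (5.1 - 9)/(6 - 9) × (5.1 - 12)/(6 - 12) = 1.046500
L_2(5.1) = (5.1 - 3)/(9 - 3) × (5.1 - 6)/(9 - 6) × (5.1 - 12)/(9 - 12) = -0.241500
L_3(5.1) = (5.1 - 3)/(12 - 3) × (5.1 - 6)/(12 - 6) × (5.1 - 9)/(12 - 9) = 0.045500

P(5.1) = 14×L_0(5.1) + (-4)×L_1(5.1) + (-8)×L_2(5.1) + (-9)×L_3(5.1)
P(5.1) = -0.570500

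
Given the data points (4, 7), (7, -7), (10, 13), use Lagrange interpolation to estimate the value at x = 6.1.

Lagrange interpolation formula:
P(x) = Σ yᵢ × Lᵢ(x)
where Lᵢ(x) = Π_{j≠i} (x - xⱼ)/(xᵢ - xⱼ)

L_0(6.1) = (6.1 - 7)/(4 - 7) × (6.1 - 10)/(4 - 10) = 0.195000
L_1(6.1) = (6.1 - 4)/(7 - 4) × (6.1 - 10)/(7 - 10) = 0.910000
L_2(6.1) = (6.1 - 4)/(10 - 4) × (6.1 - 7)/(10 - 7) = -0.105000

P(6.1) = 7×L_0(6.1) + (-7)×L_1(6.1) + 13×L_2(6.1)
P(6.1) = -6.370000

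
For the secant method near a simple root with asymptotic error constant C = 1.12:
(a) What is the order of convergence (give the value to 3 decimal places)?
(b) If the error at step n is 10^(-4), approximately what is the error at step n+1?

(a) Secant method has superlinear convergence with order φ = (1+√5)/2 ≈ 1.618.
    This means |e_{n+1}| ≈ C|e_n|^1.618.

(b) With |e_n| = 10^(-4) and C = 1.12:
    |e_{n+1}| ≈ 1.12 × (10^(-4))^1.618 = 1.12 × 10^(-6.47)

(a) ≈ 1.618 (golden ratio); (b) |e_{n+1}| ≈ 3.776e-07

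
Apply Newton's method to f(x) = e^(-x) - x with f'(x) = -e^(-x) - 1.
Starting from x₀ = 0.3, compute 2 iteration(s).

f(x) = e^(-x) - x
f'(x) = -e^(-x) - 1
x₀ = 0.3

Newton-Raphson formula: x_{n+1} = x_n - f(x_n)/f'(x_n)

Iteration 1:
  f(0.300000) = 0.440818
  f'(0.300000) = -1.740818
  x_1 = 0.300000 - 0.440818/(-1.740818) = 0.553225
Iteration 2:
  f(0.553225) = 0.021868
  f'(0.553225) = -1.575092
  x_2 = 0.553225 - 0.021868/(-1.575092) = 0.567108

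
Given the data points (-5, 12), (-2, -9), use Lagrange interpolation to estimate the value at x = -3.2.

Lagrange interpolation formula:
P(x) = Σ yᵢ × Lᵢ(x)
where Lᵢ(x) = Π_{j≠i} (x - xⱼ)/(xᵢ - xⱼ)

L_0(-3.2) = (-3.2 - (-2))/(-5 - (-2)) = 0.400000
L_1(-3.2) = (-3.2 - (-5))/(-2 - (-5)) = 0.600000

P(-3.2) = 12×L_0(-3.2) + (-9)×L_1(-3.2)
P(-3.2) = -0.600000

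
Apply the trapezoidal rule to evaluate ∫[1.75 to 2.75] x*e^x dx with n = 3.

f(x) = x*e^x
a = 1.75, b = 2.75, n = 3
h = (b - a)/n = 0.333333

Trapezoidal rule: (h/2)[f(x₀) + 2f(x₁) + 2f(x₂) + ... + f(xₙ)]

x_0 = 1.7500, f(x_0) = 10.070555, coefficient = 1
x_1 = 2.0833, f(x_1) = 16.731656, coefficient = 2
x_2 = 2.4167, f(x_2) = 27.087053, coefficient = 2
x_3 = 2.7500, f(x_3) = 43.017238, coefficient = 1

I ≈ (0.333333/2) × 140.725210 = 23.454202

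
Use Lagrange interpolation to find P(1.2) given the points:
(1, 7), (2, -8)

Lagrange interpolation formula:
P(x) = Σ yᵢ × Lᵢ(x)
where Lᵢ(x) = Π_{j≠i} (x - xⱼ)/(xᵢ - xⱼ)

L_0(1.2) = (1.2 - 2)/(1 - 2) = 0.800000
L_1(1.2) = (1.2 - 1)/(2 - 1) = 0.200000

P(1.2) = 7×L_0(1.2) + (-8)×L_1(1.2)
P(1.2) = 4.000000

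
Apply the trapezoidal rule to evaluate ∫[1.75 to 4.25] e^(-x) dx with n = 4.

f(x) = e^(-x)
a = 1.75, b = 4.25, n = 4
h = (b - a)/n = 0.625000

Trapezoidal rule: (h/2)[f(x₀) + 2f(x₁) + 2f(x₂) + ... + f(xₙ)]

x_0 = 1.7500, f(x_0) = 0.173774, coefficient = 1
x_1 = 2.3750, f(x_1) = 0.093014, coefficient = 2
x_2 = 3.0000, f(x_2) = 0.049787, coefficient = 2
x_3 = 3.6250, f(x_3) = 0.026649, coefficient = 2
x_4 = 4.2500, f(x_4) = 0.014264, coefficient = 1

I ≈ (0.625000/2) × 0.526939 = 0.164669
Exact value: 0.159510
Error: 0.005159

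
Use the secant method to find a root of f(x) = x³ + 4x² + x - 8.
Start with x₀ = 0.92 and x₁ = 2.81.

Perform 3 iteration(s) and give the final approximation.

f(x) = x³ + 4x² + x - 8
x₀ = 0.92, x₁ = 2.81

Secant formula: x_{n+1} = x_n - f(x_n)(x_n - x_{n-1})/(f(x_n) - f(x_{n-1}))

Iteration 1:
  f(0.920000) = -2.915712
  f(2.810000) = 48.582441
  x_2 = 2.810000 - 48.582441×(2.810000 - 0.920000)/(48.582441 - (-2.915712))
       = 1.027008
Iteration 2:
  f(2.810000) = 48.582441
  f(1.027008) = -1.670783
  x_3 = 1.027008 - (-1.670783)×(1.027008 - 2.810000)/(-1.670783 - 48.582441)
       = 1.086287
Iteration 3:
  f(1.027008) = -1.670783
  f(1.086287) = -0.911792
  x_4 = 1.086287 - (-0.911792)×(1.086287 - 1.027008)/(-0.911792 - (-1.670783))
       = 1.157501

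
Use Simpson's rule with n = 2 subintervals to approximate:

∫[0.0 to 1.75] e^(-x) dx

f(x) = e^(-x)
a = 0.0, b = 1.75, n = 2
h = (b - a)/n = 0.875000

Simpson's rule: (h/3)[f(x₀) + 4f(x₁) + 2f(x₂) + ... + f(xₙ)]

x_0 = 0.0000, f(x_0) = 1.000000, coefficient = 1
x_1 = 0.8750, f(x_1) = 0.416862, coefficient = 4
x_2 = 1.7500, f(x_2) = 0.173774, coefficient = 1

I ≈ (0.875000/3) × 2.841222 = 0.828690
Exact value: 0.826226
Error: 0.002464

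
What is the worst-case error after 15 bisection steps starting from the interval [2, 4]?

Bisection error bound: |error| ≤ (b-a)/2^n
|error| ≤ (4 - 2)/2^15 = 2/2^15
|error| ≤ 0.0000610352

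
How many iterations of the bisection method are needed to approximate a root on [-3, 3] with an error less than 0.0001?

We need (b-a)/2^n ≤ 0.0001
(3 - (-3))/2^n ≤ 0.0001
6/2^n ≤ 0.0001
2^n ≥ 60000
n ≥ log₂(60000) = 15.87
n ≥ 16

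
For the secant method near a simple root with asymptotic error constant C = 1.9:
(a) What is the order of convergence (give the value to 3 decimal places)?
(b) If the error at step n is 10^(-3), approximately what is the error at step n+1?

(a) Secant method has superlinear convergence with order φ = (1+√5)/2 ≈ 1.618.
    This means |e_{n+1}| ≈ C|e_n|^1.618.

(b) With |e_n| = 10^(-3) and C = 1.9:
    |e_{n+1}| ≈ 1.9 × (10^(-3))^1.618 = 1.9 × 10^(-4.85)

(a) ≈ 1.618 (golden ratio); (b) |e_{n+1}| ≈ 2.659e-05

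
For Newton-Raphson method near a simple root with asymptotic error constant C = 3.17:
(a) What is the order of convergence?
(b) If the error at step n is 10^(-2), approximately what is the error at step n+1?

(a) Newton-Raphson has quadratic (order 2) convergence near simple roots.
    This means |e_{n+1}| ≈ C|e_n|².

(b) With |e_n| = 10^(-2) and C = 3.17:
    |e_{n+1}| ≈ 3.17 × (10^(-2))² = 3.17 × 10^(-4)

(a) 2 (quadratic); (b) |e_{n+1}| ≈ 3.170e-04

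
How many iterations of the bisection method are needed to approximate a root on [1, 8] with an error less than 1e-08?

We need (b-a)/2^n ≤ 1e-08
(8 - 1)/2^n ≤ 1e-08
7/2^n ≤ 1e-08
2^n ≥ 700000000
n ≥ log₂(700000000) = 29.38
n ≥ 30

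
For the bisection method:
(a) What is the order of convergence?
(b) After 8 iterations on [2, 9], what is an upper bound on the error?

(a) Bisection has linear (order 1) convergence; the error is halved each step.

(b) Error bound = (b-a)/2^n = (9 - 2)/2^{8}
    = 7/2^{8}

(a) 1 (linear); (b) error ≤ 2.73e-02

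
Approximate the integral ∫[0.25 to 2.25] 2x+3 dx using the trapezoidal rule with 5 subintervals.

f(x) = 2x+3
a = 0.25, b = 2.25, n = 5
h = (b - a)/n = 0.400000

Trapezoidal rule: (h/2)[f(x₀) + 2f(x₁) + 2f(x₂) + ... + f(xₙ)]

x_0 = 0.2500, f(x_0) = 3.500000, coefficient = 1
x_1 = 0.6500, f(x_1) = 4.300000, coefficient = 2
x_2 = 1.0500, f(x_2) = 5.100000, coefficient = 2
x_3 = 1.4500, f(x_3) = 5.900000, coefficient = 2
x_4 = 1.8500, f(x_4) = 6.700000, coefficient = 2
x_5 = 2.2500, f(x_5) = 7.500000, coefficient = 1

I ≈ (0.400000/2) × 55.000000 = 11.000000
Exact value: 11.000000
Error: 0.000000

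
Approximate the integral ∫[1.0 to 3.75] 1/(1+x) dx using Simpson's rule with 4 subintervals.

f(x) = 1/(1+x)
a = 1.0, b = 3.75, n = 4
h = (b - a)/n = 0.687500

Simpson's rule: (h/3)[f(x₀) + 4f(x₁) + 2f(x₂) + ... + f(xₙ)]

x_0 = 1.0000, f(x_0) = 0.500000, coefficient = 1
x_1 = 1.6875, f(x_1) = 0.372093, coefficient = 4
x_2 = 2.3750, f(x_2) = 0.296296, coefficient = 2
x_3 = 3.0625, f(x_3) = 0.246154, coefficient = 4
x_4 = 3.7500, f(x_4) = 0.210526, coefficient = 1

I ≈ (0.687500/3) × 3.776106 = 0.865358
Exact value: 0.864997
Error: 0.000360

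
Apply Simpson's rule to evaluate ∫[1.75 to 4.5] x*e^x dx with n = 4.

f(x) = x*e^x
a = 1.75, b = 4.5, n = 4
h = (b - a)/n = 0.687500

Simpson's rule: (h/3)[f(x₀) + 4f(x₁) + 2f(x₂) + ... + f(xₙ)]

x_0 = 1.7500, f(x_0) = 10.070555, coefficient = 1
x_1 = 2.4375, f(x_1) = 27.895710, coefficient = 4
x_2 = 3.1250, f(x_2) = 71.124672, coefficient = 2
x_3 = 3.8125, f(x_3) = 172.566927, coefficient = 4
x_4 = 4.5000, f(x_4) = 405.077091, coefficient = 1

I ≈ (0.687500/3) × 1359.247538 = 311.494227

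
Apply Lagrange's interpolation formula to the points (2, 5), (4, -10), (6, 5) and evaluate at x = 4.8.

Lagrange interpolation formula:
P(x) = Σ yᵢ × Lᵢ(x)
where Lᵢ(x) = Π_{j≠i} (x - xⱼ)/(xᵢ - xⱼ)

L_0(4.8) = (4.8 - 4)/(2 - 4) × (4.8 - 6)/(2 - 6) = -0.120000
L_1(4.8) = (4.8 - 2)/(4 - 2) × (4.8 - 6)/(4 - 6) = 0.840000
L_2(4.8) = (4.8 - 2)/(6 - 2) × (4.8 - 4)/(6 - 4) = 0.280000

P(4.8) = 5×L_0(4.8) + (-10)×L_1(4.8) + 5×L_2(4.8)
P(4.8) = -7.600000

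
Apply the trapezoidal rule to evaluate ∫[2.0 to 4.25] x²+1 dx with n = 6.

f(x) = x²+1
a = 2.0, b = 4.25, n = 6
h = (b - a)/n = 0.375000

Trapezoidal rule: (h/2)[f(x₀) + 2f(x₁) + 2f(x₂) + ... + f(xₙ)]

x_0 = 2.0000, f(x_0) = 5.000000, coefficient = 1
x_1 = 2.3750, f(x_1) = 6.640625, coefficient = 2
x_2 = 2.7500, f(x_2) = 8.562500, coefficient = 2
x_3 = 3.1250, f(x_3) = 10.765625, coefficient = 2
x_4 = 3.5000, f(x_4) = 13.250000, coefficient = 2
x_5 = 3.8750, f(x_5) = 16.015625, coefficient = 2
x_6 = 4.2500, f(x_6) = 19.062500, coefficient = 1

I ≈ (0.375000/2) × 134.531250 = 25.224609
Exact value: 25.171875
Error: 0.052734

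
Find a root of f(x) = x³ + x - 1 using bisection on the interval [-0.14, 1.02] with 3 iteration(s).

f(x) = x³ + x - 1
Initial interval: [-0.14, 1.02]

Iteration 1:
  c_1 = (-0.140000 + 1.020000)/2 = 0.440000
  f(c_1) = f(0.440000) = -0.474816
  f(a) × f(c) ≥ 0, new interval: [0.440000, 1.020000]
Iteration 2:
  c_2 = (0.440000 + 1.020000)/2 = 0.730000
  f(c_2) = f(0.730000) = 0.119017
  f(a) × f(c) < 0, new interval: [0.440000, 0.730000]
Iteration 3:
  c_3 = (0.440000 + 0.730000)/2 = 0.585000
  f(c_3) = f(0.585000) = -0.214798
  f(a) × f(c) ≥ 0, new interval: [0.585000, 0.730000]

After 3 iteration(s), the approximation is c_3 = 0.585000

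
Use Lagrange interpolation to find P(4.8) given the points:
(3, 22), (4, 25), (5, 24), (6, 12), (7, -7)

Lagrange interpolation formula:
P(x) = Σ yᵢ × Lᵢ(x)
where Lᵢ(x) = Π_{j≠i} (x - xⱼ)/(xᵢ - xⱼ)

L_0(4.8) = (4.8 - 4)/(3 - 4) × (4.8 - 5)/(3 - 5) × (4.8 - 6)/(3 - 6) × (4.8 - 7)/(3 - 7) = -0.017600
L_1(4.8) = (4.8 - 3)/(4 - 3) × (4.8 - 5)/(4 - 5) × (4.8 - 6)/(4 - 6) × (4.8 - 7)/(4 - 7) = 0.158400
L_2(4.8) = (4.8 - 3)/(5 - 3) × (4.8 - 4)/(5 - 4) × (4.8 - 6)/(5 - 6) × (4.8 - 7)/(5 - 7) = 0.950400
L_3(4.8) = (4.8 - 3)/(6 - 3) × (4.8 - 4)/(6 - 4) × (4.8 - 5)/(6 - 5) × (4.8 - 7)/(6 - 7) = -0.105600
L_4(4.8) = (4.8 - 3)/(7 - 3) × (4.8 - 4)/(7 - 4) × (4.8 - 5)/(7 - 5) × (4.8 - 6)/(7 - 6) = 0.014400

P(4.8) = 22×L_0(4.8) + 25×L_1(4.8) + 24×L_2(4.8) + 12×L_3(4.8) + (-7)×L_4(4.8)
P(4.8) = 25.014400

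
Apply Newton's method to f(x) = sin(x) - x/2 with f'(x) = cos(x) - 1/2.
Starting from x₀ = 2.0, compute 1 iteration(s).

f(x) = sin(x) - x/2
f'(x) = cos(x) - 1/2
x₀ = 2.0

Newton-Raphson formula: x_{n+1} = x_n - f(x_n)/f'(x_n)

Iteration 1:
  f(2.000000) = -0.090703
  f'(2.000000) = -0.916147
  x_1 = 2.000000 - (-0.090703)/(-0.916147) = 1.900996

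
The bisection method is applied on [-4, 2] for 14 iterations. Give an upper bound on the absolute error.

Bisection error bound: |error| ≤ (b-a)/2^n
|error| ≤ (2 - (-4))/2^14 = 6/2^14
|error| ≤ 0.0003662109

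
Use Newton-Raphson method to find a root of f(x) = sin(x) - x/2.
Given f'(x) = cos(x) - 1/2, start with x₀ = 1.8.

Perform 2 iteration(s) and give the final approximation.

f(x) = sin(x) - x/2
f'(x) = cos(x) - 1/2
x₀ = 1.8

Newton-Raphson formula: x_{n+1} = x_n - f(x_n)/f'(x_n)

Iteration 1:
  f(1.800000) = 0.073848
  f'(1.800000) = -0.727202
  x_1 = 1.800000 - 0.073848/(-0.727202) = 1.901550
Iteration 2:
  f(1.901550) = -0.004977
  f'(1.901550) = -0.824756
  x_2 = 1.901550 - (-0.004977)/(-0.824756) = 1.895515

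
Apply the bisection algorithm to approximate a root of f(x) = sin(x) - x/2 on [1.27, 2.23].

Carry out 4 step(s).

f(x) = sin(x) - x/2
Initial interval: [1.27, 2.23]

Iteration 1:
  c_1 = (1.270000 + 2.230000)/2 = 1.750000
  f(c_1) = f(1.750000) = 0.108986
  f(a) × f(c) ≥ 0, new interval: [1.750000, 2.230000]
Iteration 2:
  c_2 = (1.750000 + 2.230000)/2 = 1.990000
  f(c_2) = f(1.990000) = -0.081587
  f(a) × f(c) < 0, new interval: [1.750000, 1.990000]
Iteration 3:
  c_3 = (1.750000 + 1.990000)/2 = 1.870000
  f(c_3) = f(1.870000) = 0.020572
  f(a) × f(c) ≥ 0, new interval: [1.870000, 1.990000]
Iteration 4:
  c_4 = (1.870000 + 1.990000)/2 = 1.930000
  f(c_4) = f(1.930000) = -0.028823
  f(a) × f(c) < 0, new interval: [1.870000, 1.930000]

After 4 iteration(s), the approximation is c_4 = 1.930000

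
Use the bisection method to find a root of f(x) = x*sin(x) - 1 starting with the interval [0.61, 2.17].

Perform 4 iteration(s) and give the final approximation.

f(x) = x*sin(x) - 1
Initial interval: [0.61, 2.17]

Iteration 1:
  c_1 = (0.610000 + 2.170000)/2 = 1.390000
  f(c_1) = f(1.390000) = 0.367344
  f(a) × f(c) < 0, new interval: [0.610000, 1.390000]
Iteration 2:
  c_2 = (0.610000 + 1.390000)/2 = 1.000000
  f(c_2) = f(1.000000) = -0.158529
  f(a) × f(c) ≥ 0, new interval: [1.000000, 1.390000]
Iteration 3:
  c_3 = (1.000000 + 1.390000)/2 = 1.195000
  f(c_3) = f(1.195000) = 0.111608
  f(a) × f(c) < 0, new interval: [1.000000, 1.195000]
Iteration 4:
  c_4 = (1.000000 + 1.195000)/2 = 1.097500
  f(c_4) = f(1.097500) = -0.023148
  f(a) × f(c) ≥ 0, new interval: [1.097500, 1.195000]

After 4 iteration(s), the approximation is c_4 = 1.097500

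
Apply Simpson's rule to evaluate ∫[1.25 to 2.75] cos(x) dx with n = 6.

f(x) = cos(x)
a = 1.25, b = 2.75, n = 6
h = (b - a)/n = 0.250000

Simpson's rule: (h/3)[f(x₀) + 4f(x₁) + 2f(x₂) + ... + f(xₙ)]

x_0 = 1.2500, f(x_0) = 0.315322, coefficient = 1
x_1 = 1.5000, f(x_1) = 0.070737, coefficient = 4
x_2 = 1.7500, f(x_2) = -0.178246, coefficient = 2
x_3 = 2.0000, f(x_3) = -0.416147, coefficient = 4
x_4 = 2.2500, f(x_4) = -0.628174, coefficient = 2
x_5 = 2.5000, f(x_5) = -0.801144, coefficient = 4
x_6 = 2.7500, f(x_6) = -0.924302, coefficient = 1

I ≈ (0.250000/3) × -6.808032 = -0.567336
Exact value: -0.567324
Error: 0.000012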